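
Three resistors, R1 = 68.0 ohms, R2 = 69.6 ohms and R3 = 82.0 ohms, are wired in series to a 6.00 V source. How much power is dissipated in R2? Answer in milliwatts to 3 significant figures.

52.0 mW

Every series element carries the same I. Get I from the total resistance, then P = I² × R2.
R_total = 68.0 + 69.6 + 82.0 = 219.6 Ω
I = V / R_total = 6.00 / 219.6 = 0.02732 A
P_R2 = I² × R2 = (0.02732)² × 69.6 = 0.05196 W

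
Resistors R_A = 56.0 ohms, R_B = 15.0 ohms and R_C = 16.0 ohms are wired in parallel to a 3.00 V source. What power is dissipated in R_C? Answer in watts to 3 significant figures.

Every branch has 3.00 V across it, so for R_C the power is simply V²/R.
P_R_C = V² / R_C = (3.00)² / 16.0 Ω = 0.5625 W

0.562 W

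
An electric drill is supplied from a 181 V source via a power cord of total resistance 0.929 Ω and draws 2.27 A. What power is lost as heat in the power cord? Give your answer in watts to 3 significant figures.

4.79 W

The power cord and load are in series, so the same current flows in both; the loss is I²R_line.
The power cord carries the full 2.27 A.
P_line = I² R_line = (2.270)² × 0.929 = 4.787 W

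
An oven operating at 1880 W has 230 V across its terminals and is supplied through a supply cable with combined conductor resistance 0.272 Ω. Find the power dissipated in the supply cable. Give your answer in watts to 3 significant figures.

Line loss is just I²R for the cable — we know both I and R_line directly.
I = P / V = 1880 / 230 = 8.174 A through the supply cable.
P_line = I² R_line = (8.174)² × 0.272 = 18.17 W

18.2 W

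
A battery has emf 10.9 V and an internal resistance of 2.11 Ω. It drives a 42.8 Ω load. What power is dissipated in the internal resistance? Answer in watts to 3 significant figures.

0.124 W

The source's internal resistance is just another series element carrying I; its dissipation is I²r.
I = ε / (r + R) = 10.9 / (2.11 + 42.8) = 0.2427 A
P_int = I² r = (0.2427)² × 2.11 = 0.1243 W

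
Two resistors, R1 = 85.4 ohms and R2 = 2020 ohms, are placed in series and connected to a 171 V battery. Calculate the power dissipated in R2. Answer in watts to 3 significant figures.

13.3 W

The current is common to all series resistors; compute it, then apply P = I²R for the target.
R_total = 85.4 + 2020 = 2105 Ω
I = V / R_total = 171 / 2105 = 0.08122 A
P_R2 = I² × R2 = (0.08122)² × 2020 = 13.33 W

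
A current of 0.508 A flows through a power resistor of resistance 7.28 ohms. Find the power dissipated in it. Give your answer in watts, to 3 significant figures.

The current through and the resistance of the element are both given; use P = I²R.
P = (0.5080 A)² × 7.28 Ω = 1.879 W

1.88 W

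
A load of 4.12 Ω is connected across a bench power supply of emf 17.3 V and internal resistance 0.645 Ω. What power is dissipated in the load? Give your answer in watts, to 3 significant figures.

54.3 W

With r and R in series, I = ε/(r+R); the load dissipates I²R.
I = ε / (r + R) = 17.3 / (0.645 + 4.12) = 3.631 A
P_load = I² R = (3.631)² × 4.12 = 54.31 W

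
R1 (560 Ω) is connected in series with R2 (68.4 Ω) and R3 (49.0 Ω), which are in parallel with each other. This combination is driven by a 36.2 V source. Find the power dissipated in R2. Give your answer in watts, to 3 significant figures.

0.0451 W

First combine the parallel branches into one equivalent R_p, then R1 + R_p is a series pair.
R_p = (68.4×49.0)/(68.4+49.0) = 28.55 Ω
R_total = 560 + 28.55 = 588.5 Ω
I = V / R_total = 36.2 / 588.5 = 0.06151 A
Voltage across the parallel pair: V_p = I × R_p = 0.06151 × 28.55 = 1.756 V
R2 sees V_p directly, so P = V_p² / R2.
P_R2 = (1.756)² / 68.4 = 0.04508 W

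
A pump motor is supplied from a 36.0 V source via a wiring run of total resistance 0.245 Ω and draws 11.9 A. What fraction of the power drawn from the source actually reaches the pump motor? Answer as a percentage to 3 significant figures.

91.9 %

The wiring run carries the full 11.9 A.
P_line = I² R_line = (11.90)² × 0.245 = 34.69 W
P_source = V I = 36.0 × 11.90 = 428.4 W; P_load = 393.7 W
η = P_load / P_source = 393.7 / 428.4 = 0.9190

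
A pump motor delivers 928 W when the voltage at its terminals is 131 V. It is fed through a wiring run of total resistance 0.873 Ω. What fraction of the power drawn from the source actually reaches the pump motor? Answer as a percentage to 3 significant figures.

I = P / V = 928 / 131 = 7.084 A through the wiring run.
P_line = I² R_line = (7.084)² × 0.873 = 43.81 W
P_source = P_load + P_line = 928.0 + 43.81 = 971.8 W
η = P_load / P_source = 928.0 / 971.8 = 0.9549

95.5 %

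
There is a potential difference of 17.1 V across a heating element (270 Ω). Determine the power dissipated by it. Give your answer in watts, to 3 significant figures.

1.08 W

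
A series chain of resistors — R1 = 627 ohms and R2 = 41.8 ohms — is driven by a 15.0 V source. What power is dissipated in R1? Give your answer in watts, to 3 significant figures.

Since the resistors are in series they all carry the loop current I = V/R_total; the power in any one is I²R.
R_total = 627 + 41.8 = 668.8 Ω
I = V / R_total = 15.0 / 668.8 = 0.02243 A
P_R1 = I² × R1 = (0.02243)² × 627 = 0.3154 W

0.315 W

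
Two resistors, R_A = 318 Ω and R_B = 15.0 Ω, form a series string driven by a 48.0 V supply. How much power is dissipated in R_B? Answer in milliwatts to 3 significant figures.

The current is common to all series resistors; compute it, then apply P = I²R for the target.
R_total = 318 + 15.0 = 333.0 Ω
I = V / R_total = 48.0 / 333.0 = 0.1441 A
P_R_B = I² × R_B = (0.1441)² × 15.0 = 0.3117 W

312 mW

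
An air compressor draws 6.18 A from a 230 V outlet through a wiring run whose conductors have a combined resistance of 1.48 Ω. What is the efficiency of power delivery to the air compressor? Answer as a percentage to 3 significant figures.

The wiring run carries the full 6.18 A.
P_line = I² R_line = (6.180)² × 1.48 = 56.52 W
P_source = V I = 230 × 6.180 = 1421 W; P_load = 1365 W
η = P_load / P_source = 1365 / 1421 = 0.9602

96.0 %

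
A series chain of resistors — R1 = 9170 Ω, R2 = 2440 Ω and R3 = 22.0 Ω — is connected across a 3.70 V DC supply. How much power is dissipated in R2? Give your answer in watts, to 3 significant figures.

0.000247 W

In a series string the same current flows through every resistor — find that current, then P = I²R for the one we want.
R_total = 9170 + 2440 + 22.0 = 11630 Ω
I = V / R_total = 3.70 / 11630 = 0.0003181 A
P_R2 = I² × R2 = (0.0003181)² × 2440 = 0.0002469 W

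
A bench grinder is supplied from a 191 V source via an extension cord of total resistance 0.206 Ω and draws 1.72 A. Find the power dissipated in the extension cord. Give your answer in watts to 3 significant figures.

Line loss is just I²R for the cable — we know both I and R_line directly.
The extension cord carries the full 1.72 A.
P_line = I² R_line = (1.720)² × 0.206 = 0.6094 W

0.609 W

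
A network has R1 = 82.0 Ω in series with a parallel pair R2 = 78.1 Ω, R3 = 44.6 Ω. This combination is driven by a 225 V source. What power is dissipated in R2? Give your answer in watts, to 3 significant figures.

Replace R2 and R3 with their parallel equivalent so the circuit becomes R1 in series with R_p.
R_p = (78.1×44.6)/(78.1+44.6) = 28.39 Ω
R_total = 82.0 + 28.39 = 110.4 Ω
I = V / R_total = 225 / 110.4 = 2.038 A
Voltage across the parallel pair: V_p = I × R_p = 2.038 × 28.39 = 57.86 V
R2 is across V_p, so use P = V²/R for that branch.
P_R2 = (57.86)² / 78.1 = 42.87 W

42.9 W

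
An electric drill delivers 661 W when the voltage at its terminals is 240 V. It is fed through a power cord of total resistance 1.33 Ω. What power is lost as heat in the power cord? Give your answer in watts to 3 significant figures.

The power cord is a series resistance carrying the load current; its dissipation is I²R_line.
I = P / V = 661 / 240 = 2.754 A through the power cord.
P_line = I² R_line = (2.754)² × 1.33 = 10.09 W

10.1 W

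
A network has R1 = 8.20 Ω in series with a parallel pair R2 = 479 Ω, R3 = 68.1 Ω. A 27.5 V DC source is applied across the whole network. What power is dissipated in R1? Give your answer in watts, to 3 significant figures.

Reduce the parallel pair to R_p first; the network is then a simple series string.
R_p = (479×68.1)/(479+68.1) = 59.62 Ω
R_total = 8.20 + 59.62 = 67.82 Ω
I = V / R_total = 27.5 / 67.82 = 0.4055 A
R1 carries the full series current, so P = I²R.
P_R1 = (0.4055)² × 8.20 = 1.348 W

1.35 W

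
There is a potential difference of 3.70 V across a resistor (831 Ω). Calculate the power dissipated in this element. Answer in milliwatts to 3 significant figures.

16.5 mW

We know the drop across the element and its resistance — P = V²/R, one step.
P = (3.70 V)² / 831 Ω = 0.01647 W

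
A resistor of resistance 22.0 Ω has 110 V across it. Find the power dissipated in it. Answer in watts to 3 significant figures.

Voltage and resistance are given, so P = V²/R is the one-step route.
P = (110 V)² / 22.0 Ω = 550.0 W

550 W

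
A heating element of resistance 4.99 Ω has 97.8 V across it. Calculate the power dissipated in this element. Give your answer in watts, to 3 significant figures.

With V across and R both known, P = V²/R gives the dissipation directly.
P = (97.8 V)² / 4.99 Ω = 1917 W

1920 W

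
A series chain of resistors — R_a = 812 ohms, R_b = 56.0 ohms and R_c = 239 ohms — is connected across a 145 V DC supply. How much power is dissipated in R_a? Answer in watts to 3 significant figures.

The current is common to all series resistors; compute it, then apply P = I²R for the target.
R_total = 812 + 56.0 + 239 = 1107 Ω
I = V / R_total = 145 / 1107 = 0.1310 A
P_R_a = I² × R_a = (0.1310)² × 812 = 13.93 W

13.9 W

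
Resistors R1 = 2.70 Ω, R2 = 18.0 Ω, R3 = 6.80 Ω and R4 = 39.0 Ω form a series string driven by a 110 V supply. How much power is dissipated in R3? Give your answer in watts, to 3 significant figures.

In a series string the same current flows through every resistor — find that current, then P = I²R for the one we want.
R_total = 2.70 + 18.0 + 6.80 + 39.0 = 66.50 Ω
I = V / R_total = 110 / 66.50 = 1.654 A
P_R3 = I² × R3 = (1.654)² × 6.80 = 18.61 W

18.6 W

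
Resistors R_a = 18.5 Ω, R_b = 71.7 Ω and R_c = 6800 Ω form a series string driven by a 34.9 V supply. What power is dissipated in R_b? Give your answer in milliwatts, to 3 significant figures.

Every series element carries the same I. Get I from the total resistance, then P = I² × R_b.
R_total = 18.5 + 71.7 + 6800 = 6890 Ω
I = V / R_total = 34.9 / 6890 = 0.005065 A
P_R_b = I² × R_b = (0.005065)² × 71.7 = 0.001840 W

1.84 mW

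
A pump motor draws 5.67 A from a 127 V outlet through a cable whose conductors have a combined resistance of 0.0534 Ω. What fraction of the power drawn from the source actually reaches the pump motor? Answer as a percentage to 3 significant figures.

The cable carries the full 5.67 A.
P_line = I² R_line = (5.670)² × 0.0534 = 1.717 W
P_source = V I = 127 × 5.670 = 720.1 W; P_load = 718.4 W
η = P_load / P_source = 718.4 / 720.1 = 0.9976

99.8 %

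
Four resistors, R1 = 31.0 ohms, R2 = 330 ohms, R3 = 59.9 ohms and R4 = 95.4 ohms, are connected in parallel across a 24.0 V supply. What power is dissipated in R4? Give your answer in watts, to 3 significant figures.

Parallel branches share the same voltage; P = V²/R gives the branch power in one step.
P_R4 = V² / R4 = (24.0)² / 95.4 Ω = 6.038 W

6.04 W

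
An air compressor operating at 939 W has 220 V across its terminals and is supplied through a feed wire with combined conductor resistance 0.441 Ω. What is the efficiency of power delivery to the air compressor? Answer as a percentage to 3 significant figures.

99.2 %

I = P / V = 939 / 220 = 4.268 A through the feed wire.
P_line = I² R_line = (4.268)² × 0.441 = 8.034 W
P_source = P_load + P_line = 939.0 + 8.034 = 947.0 W
η = P_load / P_source = 939.0 / 947.0 = 0.9915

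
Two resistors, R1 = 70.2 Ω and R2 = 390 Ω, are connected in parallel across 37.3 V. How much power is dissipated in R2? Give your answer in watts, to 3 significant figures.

Every branch has 37.3 V across it, so for R2 the power is simply V²/R.
P_R2 = V² / R2 = (37.3)² / 390 Ω = 3.567 W

3.57 W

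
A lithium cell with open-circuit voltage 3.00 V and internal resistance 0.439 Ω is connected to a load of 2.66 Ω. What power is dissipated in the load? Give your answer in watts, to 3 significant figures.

2.49 W

Load and internal resistance form a series loop — compute the loop current, then the load power via I²R.
I = ε / (r + R) = 3.00 / (0.439 + 2.66) = 0.9681 A
P_load = I² R = (0.9681)² × 2.66 = 2.493 W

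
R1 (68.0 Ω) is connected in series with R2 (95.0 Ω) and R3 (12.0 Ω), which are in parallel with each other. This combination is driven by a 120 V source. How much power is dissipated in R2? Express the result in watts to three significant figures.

First combine the parallel branches into one equivalent R_p, then R1 + R_p is a series pair.
R_p = (95.0×12.0)/(95.0+12.0) = 10.65 Ω
R_total = 68.0 + 10.65 = 78.65 Ω
I = V / R_total = 120 / 78.65 = 1.526 A
Voltage across the parallel pair: V_p = I × R_p = 1.526 × 10.65 = 16.25 V
With V_p across R2, its power is V_p²/R2.
P_R2 = (16.25)² / 95.0 = 2.781 W

2.78 W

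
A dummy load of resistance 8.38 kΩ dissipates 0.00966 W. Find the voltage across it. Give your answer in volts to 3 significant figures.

Rearranging the power relation for the two known quantities gives V = √(P R).
V = √(0.00966 × 8380) = 8.997 V

9.00 V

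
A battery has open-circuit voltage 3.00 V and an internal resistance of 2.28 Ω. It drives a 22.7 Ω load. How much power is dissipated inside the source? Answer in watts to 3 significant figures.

0.0329 W

The source's internal resistance is just another series element carrying I; its dissipation is I²r.
I = ε / (r + R) = 3.00 / (2.28 + 22.7) = 0.1201 A
P_int = I² r = (0.1201)² × 2.28 = 0.03288 W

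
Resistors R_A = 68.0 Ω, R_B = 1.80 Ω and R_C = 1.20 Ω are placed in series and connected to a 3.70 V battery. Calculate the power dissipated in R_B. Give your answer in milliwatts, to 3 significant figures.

4.89 mW

Since the resistors are in series they all carry the loop current I = V/R_total; the power in any one is I²R.
R_total = 68.0 + 1.80 + 1.20 = 71.00 Ω
I = V / R_total = 3.70 / 71.00 = 0.05211 A
P_R_B = I² × R_B = (0.05211)² × 1.80 = 0.004888 W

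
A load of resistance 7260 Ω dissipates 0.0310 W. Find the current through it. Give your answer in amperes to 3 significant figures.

0.00207 A

Rearranging the power relation for the two known quantities gives I = √(P / R).
I = √(0.0310 / 7260) = 0.002066 A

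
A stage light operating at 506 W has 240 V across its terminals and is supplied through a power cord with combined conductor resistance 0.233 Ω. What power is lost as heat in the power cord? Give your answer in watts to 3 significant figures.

The power cord is a series resistance carrying the load current; its dissipation is I²R_line.
I = P / V = 506 / 240 = 2.108 A through the power cord.
P_line = I² R_line = (2.108)² × 0.233 = 1.036 W

1.04 W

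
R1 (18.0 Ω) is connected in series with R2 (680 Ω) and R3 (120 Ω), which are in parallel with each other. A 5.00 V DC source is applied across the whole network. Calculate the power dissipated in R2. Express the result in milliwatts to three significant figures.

26.6 mW

Collapse R2‖R3 to a single equivalent, reducing the network to two series elements.
R_p = (680×120)/(680+120) = 102.0 Ω
R_total = 18.0 + 102.0 = 120.0 Ω
I = V / R_total = 5.00 / 120.0 = 0.04167 A
Voltage across the parallel pair: V_p = I × R_p = 0.04167 × 102.0 = 4.250 V
With V_p across R2, its power is V_p²/R2.
P_R2 = (4.250)² / 680 = 0.02656 W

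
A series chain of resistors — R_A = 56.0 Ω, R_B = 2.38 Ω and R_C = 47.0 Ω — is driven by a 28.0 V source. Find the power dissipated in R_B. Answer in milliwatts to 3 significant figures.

Series elements share the same current, so find I first, then use P = I²R.
R_total = 56.0 + 2.38 + 47.0 = 105.4 Ω
I = V / R_total = 28.0 / 105.4 = 0.2657 A
P_R_B = I² × R_B = (0.2657)² × 2.38 = 0.1680 W

168 mW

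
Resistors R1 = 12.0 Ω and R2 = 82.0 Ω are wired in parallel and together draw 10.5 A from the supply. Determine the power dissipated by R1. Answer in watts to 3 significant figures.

1010 W

Parallel branches share V, not I — compute V via R_eq, then use V²/R for the target branch.
1/R_eq = 1/12.0 + 1/82.0 ⇒ R_eq = 10.47 Ω
V = I_total × R_eq = 10.50 × 10.47 = 109.9 V
P_R1 = V² / R1 = (109.9)² / 12.0 = 1007 W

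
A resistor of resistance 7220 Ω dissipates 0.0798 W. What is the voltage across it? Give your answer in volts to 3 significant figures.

Rearranging the power relation for the two known quantities gives V = √(P R).
V = √(0.0798 × 7220) = 24.00 V

24.0 V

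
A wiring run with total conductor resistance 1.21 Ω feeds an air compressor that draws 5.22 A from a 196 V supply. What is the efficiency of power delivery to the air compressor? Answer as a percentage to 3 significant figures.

The wiring run carries the full 5.22 A.
P_line = I² R_line = (5.220)² × 1.21 = 32.97 W
P_source = V I = 196 × 5.220 = 1023 W; P_load = 990.1 W
η = P_load / P_source = 990.1 / 1023 = 0.9678

96.8 %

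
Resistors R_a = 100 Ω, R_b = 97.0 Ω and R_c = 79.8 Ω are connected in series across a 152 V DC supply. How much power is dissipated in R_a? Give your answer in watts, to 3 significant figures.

Since the resistors are in series they all carry the loop current I = V/R_total; the power in any one is I²R.
R_total = 100 + 97.0 + 79.8 = 276.8 Ω
I = V / R_total = 152 / 276.8 = 0.5491 A
P_R_a = I² × R_a = (0.5491)² × 100 = 30.15 W

30.2 W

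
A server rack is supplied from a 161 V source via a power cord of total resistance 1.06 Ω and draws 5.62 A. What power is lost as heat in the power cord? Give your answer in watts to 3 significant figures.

The power cord is a series resistance carrying the load current; its dissipation is I²R_line.
The power cord carries the full 5.62 A.
P_line = I² R_line = (5.620)² × 1.06 = 33.48 W

33.5 W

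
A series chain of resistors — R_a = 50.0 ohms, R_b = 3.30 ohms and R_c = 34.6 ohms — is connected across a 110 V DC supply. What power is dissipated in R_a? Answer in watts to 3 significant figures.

78.3 W

The current is common to all series resistors; compute it, then apply P = I²R for the target.
R_total = 50.0 + 3.30 + 34.6 = 87.90 Ω
I = V / R_total = 110 / 87.90 = 1.251 A
P_R_a = I² × R_a = (1.251)² × 50.0 = 78.30 W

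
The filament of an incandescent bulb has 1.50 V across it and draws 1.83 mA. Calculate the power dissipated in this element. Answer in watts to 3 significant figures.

0.00275 W

V and I are known directly — P = V I, no intermediate step needed.
P = 1.50 V × 0.001830 A = 0.002745 W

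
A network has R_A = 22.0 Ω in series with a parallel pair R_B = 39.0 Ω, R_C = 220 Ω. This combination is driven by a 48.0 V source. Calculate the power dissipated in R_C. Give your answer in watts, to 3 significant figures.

3.78 W

Collapse R_B‖R_C to a single equivalent, reducing the network to two series elements.
R_p = (39.0×220)/(39.0+220) = 33.13 Ω
R_total = 22.0 + 33.13 = 55.13 Ω
I = V / R_total = 48.0 / 55.13 = 0.8707 A
Voltage across the parallel pair: V_p = I × R_p = 0.8707 × 33.13 = 28.84 V
R_C sees V_p directly, so P = V_p² / R_C.
P_R_C = (28.84)² / 220 = 3.782 W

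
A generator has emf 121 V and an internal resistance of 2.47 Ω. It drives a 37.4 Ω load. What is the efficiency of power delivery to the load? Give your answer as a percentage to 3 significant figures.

93.8 %

η = P_load/(P_load+P_int) = I²R/(I²R+I²r) = R/(R+r) — the I² cancels for series elements.
η = R / (R + r) = 37.4 / (37.4 + 2.47) = 0.9380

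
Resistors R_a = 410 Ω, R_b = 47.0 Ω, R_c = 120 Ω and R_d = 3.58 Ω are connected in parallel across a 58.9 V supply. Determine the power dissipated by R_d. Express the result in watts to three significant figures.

969 W

Parallel branches share the same voltage; P = V²/R gives the branch power in one step.
P_R_d = V² / R_d = (58.9)² / 3.58 Ω = 969.1 W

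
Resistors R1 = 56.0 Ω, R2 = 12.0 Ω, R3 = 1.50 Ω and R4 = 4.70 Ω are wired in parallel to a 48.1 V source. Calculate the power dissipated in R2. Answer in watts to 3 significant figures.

Each parallel branch sees the full supply voltage, so P = V²/R applies directly to the target branch.
P_R2 = V² / R2 = (48.1)² / 12.0 Ω = 192.8 W

193 W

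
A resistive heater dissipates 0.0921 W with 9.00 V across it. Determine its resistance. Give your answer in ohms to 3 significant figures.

Inverting the appropriate power form: R = V² / P.
R = (9.00)² / 0.0921 = 879.5 Ω

879 Ω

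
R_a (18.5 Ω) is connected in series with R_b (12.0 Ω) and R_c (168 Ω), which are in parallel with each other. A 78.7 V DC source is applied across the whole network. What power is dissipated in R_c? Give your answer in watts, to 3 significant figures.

Reduce the parallel pair to R_p first; the network is then a simple series string.
R_p = (12.0×168)/(12.0+168) = 11.20 Ω
R_total = 18.5 + 11.20 = 29.70 Ω
I = V / R_total = 78.7 / 29.70 = 2.650 A
Voltage across the parallel pair: V_p = I × R_p = 2.650 × 11.20 = 29.68 V
R_c is across V_p, so use P = V²/R for that branch.
P_R_c = (29.68)² / 168 = 5.243 W

5.24 W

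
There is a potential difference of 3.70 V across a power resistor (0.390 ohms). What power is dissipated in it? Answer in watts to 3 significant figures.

35.1 W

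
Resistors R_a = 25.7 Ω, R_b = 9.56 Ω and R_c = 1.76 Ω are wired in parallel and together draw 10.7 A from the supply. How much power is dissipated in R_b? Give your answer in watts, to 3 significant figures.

23.6 W

The branches share the same voltage, but only the total current is given — find V from the equivalent resistance first.
1/R_eq = 1/25.7 + 1/9.56 + 1/1.76 ⇒ R_eq = 1.405 Ω
V = I_total × R_eq = 10.70 × 1.405 = 15.03 V
P_R_b = V² / R_b = (15.03)² / 9.56 = 23.64 W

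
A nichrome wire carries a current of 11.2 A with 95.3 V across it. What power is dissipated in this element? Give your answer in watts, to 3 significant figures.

1070 W

Since both terminal voltage and current are stated, P = V I gives the power in one step.
P = 95.3 V × 11.20 A = 1067 W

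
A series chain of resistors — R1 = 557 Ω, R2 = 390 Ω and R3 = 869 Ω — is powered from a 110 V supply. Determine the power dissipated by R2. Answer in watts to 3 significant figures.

Since the resistors are in series they all carry the loop current I = V/R_total; the power in any one is I²R.
R_total = 557 + 390 + 869 = 1816 Ω
I = V / R_total = 110 / 1816 = 0.06057 A
P_R2 = I² × R2 = (0.06057)² × 390 = 1.431 W

1.43 W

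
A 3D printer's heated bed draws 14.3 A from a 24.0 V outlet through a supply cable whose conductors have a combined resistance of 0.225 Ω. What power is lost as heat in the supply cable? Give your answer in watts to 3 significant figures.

The supply cable is a series resistance carrying the load current; its dissipation is I²R_line.
The supply cable carries the full 14.3 A.
P_line = I² R_line = (14.30)² × 0.225 = 46.01 W

46.0 W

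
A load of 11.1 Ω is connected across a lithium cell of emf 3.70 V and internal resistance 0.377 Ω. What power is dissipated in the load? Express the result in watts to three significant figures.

With r and R in series, I = ε/(r+R); the load dissipates I²R.
I = ε / (r + R) = 3.70 / (0.377 + 11.1) = 0.3224 A
P_load = I² R = (0.3224)² × 11.1 = 1.154 W

1.15 W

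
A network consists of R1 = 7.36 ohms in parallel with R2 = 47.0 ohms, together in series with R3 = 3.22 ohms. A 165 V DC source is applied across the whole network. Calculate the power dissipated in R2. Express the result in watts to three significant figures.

Combine R1 and R2 into their parallel equivalent first, reducing the network to two series resistors.
R_p = (7.36×47.0)/(7.36+47.0) = 6.364 Ω
R_total = R_p + 3.22 = 6.364 + 3.22 = 9.584 Ω
I = V / R_total = 165 / 9.584 = 17.22 A
Voltage across the parallel pair: V_p = I × R_p = 17.22 × 6.364 = 109.6 V
R2 sits across V_p; its power is V_p²/R.
P_R2 = (109.6)² / 47.0 = 255.4 W

255 W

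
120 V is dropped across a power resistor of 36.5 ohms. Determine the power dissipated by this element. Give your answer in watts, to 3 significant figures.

395 W

Voltage and resistance are given, so P = V²/R is the one-step route.
P = (120 V)² / 36.5 Ω = 394.5 W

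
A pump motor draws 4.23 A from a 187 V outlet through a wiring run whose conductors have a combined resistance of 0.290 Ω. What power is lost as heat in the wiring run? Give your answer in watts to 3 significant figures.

The wiring run is a series resistance carrying the load current; its dissipation is I²R_line.
The wiring run carries the full 4.23 A.
P_line = I² R_line = (4.230)² × 0.290 = 5.189 W

5.19 W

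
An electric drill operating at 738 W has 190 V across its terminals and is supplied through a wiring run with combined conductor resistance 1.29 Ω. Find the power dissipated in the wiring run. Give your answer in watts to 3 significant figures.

Only the current and the line resistance are needed for the I²R loss.
I = P / V = 738 / 190 = 3.884 A through the wiring run.
P_line = I² R_line = (3.884)² × 1.29 = 19.46 W

19.5 W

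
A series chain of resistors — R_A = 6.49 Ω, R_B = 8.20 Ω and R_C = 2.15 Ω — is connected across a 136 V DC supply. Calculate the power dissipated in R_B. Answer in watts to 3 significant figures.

535 W

In a series string the same current flows through every resistor — find that current, then P = I²R for the one we want.
R_total = 6.49 + 8.20 + 2.15 = 16.84 Ω
I = V / R_total = 136 / 16.84 = 8.076 A
P_R_B = I² × R_B = (8.076)² × 8.20 = 534.8 W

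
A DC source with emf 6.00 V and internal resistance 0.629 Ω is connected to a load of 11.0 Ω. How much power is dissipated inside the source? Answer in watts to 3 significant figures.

0.167 W

The internal resistance carries the same current as the load; P_int = I²r.
I = ε / (r + R) = 6.00 / (0.629 + 11.0) = 0.5160 A
P_int = I² r = (0.5160)² × 0.629 = 0.1674 W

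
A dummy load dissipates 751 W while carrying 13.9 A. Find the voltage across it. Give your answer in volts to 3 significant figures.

54.0 V

The two known quantities fix the third via V = P / I.
V = 751 / 13.90 = 54.03 V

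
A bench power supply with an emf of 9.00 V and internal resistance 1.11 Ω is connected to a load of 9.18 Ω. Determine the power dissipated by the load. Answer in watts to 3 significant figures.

With r and R in series, I = ε/(r+R); the load dissipates I²R.
I = ε / (r + R) = 9.00 / (1.11 + 9.18) = 0.8746 A
P_load = I² R = (0.8746)² × 9.18 = 7.023 W

7.02 W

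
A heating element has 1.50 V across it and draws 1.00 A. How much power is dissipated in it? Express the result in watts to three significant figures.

1.50 W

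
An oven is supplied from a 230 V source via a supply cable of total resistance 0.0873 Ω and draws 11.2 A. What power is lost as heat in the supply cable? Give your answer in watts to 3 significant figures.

11.0 W

Only the current and the line resistance are needed for the I²R loss.
The supply cable carries the full 11.2 A.
P_line = I² R_line = (11.20)² × 0.0873 = 10.95 W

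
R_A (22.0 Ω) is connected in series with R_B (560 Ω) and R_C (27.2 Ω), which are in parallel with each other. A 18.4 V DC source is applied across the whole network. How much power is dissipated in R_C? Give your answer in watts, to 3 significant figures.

3.64 W

Replace R_B and R_C with their parallel equivalent so the circuit becomes R_A in series with R_p.
R_p = (560×27.2)/(560+27.2) = 25.94 Ω
R_total = 22.0 + 25.94 = 47.94 Ω
I = V / R_total = 18.4 / 47.94 = 0.3838 A
Voltage across the parallel pair: V_p = I × R_p = 0.3838 × 25.94 = 9.956 V
R_C sees V_p directly, so P = V_p² / R_C.
P_R_C = (9.956)² / 27.2 = 3.644 W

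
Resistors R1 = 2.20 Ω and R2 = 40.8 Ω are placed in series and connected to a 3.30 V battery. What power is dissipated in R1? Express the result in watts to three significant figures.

Every series element carries the same I. Get I from the total resistance, then P = I² × R1.
R_total = 2.20 + 40.8 = 43.00 Ω
I = V / R_total = 3.30 / 43.00 = 0.07674 A
P_R1 = I² × R1 = (0.07674)² × 2.20 = 0.01296 W

0.0130 W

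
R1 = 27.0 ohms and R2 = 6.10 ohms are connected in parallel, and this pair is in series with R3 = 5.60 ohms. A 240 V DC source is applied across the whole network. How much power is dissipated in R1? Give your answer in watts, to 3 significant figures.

Collapse the R1‖R2 pair into one equivalent R_p; then R_p and R3 form a series string.
R_p = (27.0×6.10)/(27.0+6.10) = 4.976 Ω
R_total = R_p + 5.60 = 4.976 + 5.60 = 10.58 Ω
I = V / R_total = 240 / 10.58 = 22.69 A
Voltage across the parallel pair: V_p = I × R_p = 22.69 × 4.976 = 112.9 V
Use P = V²/R for R1 with V = V_p.
P_R1 = (112.9)² / 27.0 = 472.2 W

472 W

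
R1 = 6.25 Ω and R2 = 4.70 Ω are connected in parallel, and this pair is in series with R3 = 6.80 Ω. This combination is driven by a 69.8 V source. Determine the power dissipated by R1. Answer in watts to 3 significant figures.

62.4 W

Collapse the R1‖R2 pair into one equivalent R_p; then R_p and R3 form a series string.
R_p = (6.25×4.70)/(6.25+4.70) = 2.683 Ω
R_total = R_p + 6.80 = 2.683 + 6.80 = 9.483 Ω
I = V / R_total = 69.8 / 9.483 = 7.361 A
Voltage across the parallel pair: V_p = I × R_p = 7.361 × 2.683 = 19.75 V
Use P = V²/R for R1 with V = V_p.
P_R1 = (19.75)² / 6.25 = 62.39 W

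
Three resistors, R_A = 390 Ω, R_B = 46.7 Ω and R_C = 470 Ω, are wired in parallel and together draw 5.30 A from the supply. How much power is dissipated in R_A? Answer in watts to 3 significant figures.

We need the common branch voltage; get it from I_total × R_eq, then P = V²/R for the branch.
1/R_eq = 1/390 + 1/46.7 + 1/470 ⇒ R_eq = 38.31 Ω
V = I_total × R_eq = 5.300 × 38.31 = 203.0 V
P_R_A = V² / R_A = (203.0)² / 390 = 105.7 W

106 W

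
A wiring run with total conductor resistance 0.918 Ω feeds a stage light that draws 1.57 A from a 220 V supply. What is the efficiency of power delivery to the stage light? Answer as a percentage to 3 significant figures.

99.3 %

The wiring run carries the full 1.57 A.
P_line = I² R_line = (1.570)² × 0.918 = 2.263 W
P_source = V I = 220 × 1.570 = 345.4 W; P_load = 343.1 W
η = P_load / P_source = 343.1 / 345.4 = 0.9934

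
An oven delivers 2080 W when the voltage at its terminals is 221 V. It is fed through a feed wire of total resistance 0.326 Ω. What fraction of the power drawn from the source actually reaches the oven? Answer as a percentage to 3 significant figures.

I = P / V = 2080 / 221 = 9.412 A through the feed wire.
P_line = I² R_line = (9.412)² × 0.326 = 28.88 W
P_source = P_load + P_line = 2080 + 28.88 = 2109 W
η = P_load / P_source = 2080 / 2109 = 0.9863

98.6 %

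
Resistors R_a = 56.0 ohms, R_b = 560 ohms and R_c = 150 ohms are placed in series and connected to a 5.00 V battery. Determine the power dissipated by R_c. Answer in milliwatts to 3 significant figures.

6.39 mW

Series elements share the same current, so find I first, then use P = I²R.
R_total = 56.0 + 560 + 150 = 766.0 Ω
I = V / R_total = 5.00 / 766.0 = 0.006527 A
P_R_c = I² × R_c = (0.006527)² × 150 = 0.006391 W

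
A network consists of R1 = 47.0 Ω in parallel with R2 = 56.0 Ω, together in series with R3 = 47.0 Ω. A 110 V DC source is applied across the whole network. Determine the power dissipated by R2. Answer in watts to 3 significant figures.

26.8 W

Collapse the R1‖R2 pair into one equivalent R_p; then R_p and R3 form a series string.
R_p = (47.0×56.0)/(47.0+56.0) = 25.55 Ω
R_total = R_p + 47.0 = 25.55 + 47.0 = 72.55 Ω
I = V / R_total = 110 / 72.55 = 1.516 A
Voltage across the parallel pair: V_p = I × R_p = 1.516 × 25.55 = 38.74 V
R2 has V_p across it, so P = V_p²/R2.
P_R2 = (38.74)² / 56.0 = 26.80 W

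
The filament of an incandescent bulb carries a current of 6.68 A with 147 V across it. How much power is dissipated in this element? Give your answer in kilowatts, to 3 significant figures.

V and I are known directly — P = V I, no intermediate step needed.
P = 147 V × 6.680 A = 982.0 W

0.982 kW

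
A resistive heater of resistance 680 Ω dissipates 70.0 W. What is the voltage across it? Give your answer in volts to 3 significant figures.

218 V

From P = V I = I²R = V²/R, with the two given quantities we get V = √(P R).
V = √(70.0 × 680) = 218.2 V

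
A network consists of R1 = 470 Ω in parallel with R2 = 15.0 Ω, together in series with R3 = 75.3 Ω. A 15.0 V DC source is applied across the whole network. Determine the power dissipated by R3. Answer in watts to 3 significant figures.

2.10 W

Combine R1 and R2 into their parallel equivalent first, reducing the network to two series resistors.
R_p = (470×15.0)/(470+15.0) = 14.54 Ω
R_total = R_p + 75.3 = 14.54 + 75.3 = 89.84 Ω
I = V / R_total = 15.0 / 89.84 = 0.1670 A
All the supply current flows through R3; use P = I²R3.
P_R3 = (0.1670)² × 75.3 = 2.099 W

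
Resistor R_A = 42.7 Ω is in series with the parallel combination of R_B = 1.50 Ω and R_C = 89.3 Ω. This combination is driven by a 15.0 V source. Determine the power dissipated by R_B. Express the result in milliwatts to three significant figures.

167 mW

Replace R_B and R_C with their parallel equivalent so the circuit becomes R_A in series with R_p.
R_p = (1.50×89.3)/(1.50+89.3) = 1.475 Ω
R_total = 42.7 + 1.475 = 44.18 Ω
I = V / R_total = 15.0 / 44.18 = 0.3396 A
Voltage across the parallel pair: V_p = I × R_p = 0.3396 × 1.475 = 0.5009 V
R_B is across V_p, so use P = V²/R for that branch.
P_R_B = (0.5009)² / 1.50 = 0.1673 W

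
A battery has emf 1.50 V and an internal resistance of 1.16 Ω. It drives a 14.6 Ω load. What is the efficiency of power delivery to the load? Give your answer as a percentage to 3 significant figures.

η = P_load/(P_load+P_int) = I²R/(I²R+I²r) = R/(R+r) — the I² cancels for series elements.
η = R / (R + r) = 14.6 / (14.6 + 1.16) = 0.9264

92.6 %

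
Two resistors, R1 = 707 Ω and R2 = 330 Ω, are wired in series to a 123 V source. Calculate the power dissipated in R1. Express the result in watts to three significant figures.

9.95 W

In a series string the same current flows through every resistor — find that current, then P = I²R for the one we want.
R_total = 707 + 330 = 1037 Ω
I = V / R_total = 123 / 1037 = 0.1186 A
P_R1 = I² × R1 = (0.1186)² × 707 = 9.947 W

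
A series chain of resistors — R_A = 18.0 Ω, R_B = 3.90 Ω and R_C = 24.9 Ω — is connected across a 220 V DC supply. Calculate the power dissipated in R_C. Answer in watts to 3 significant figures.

Since the resistors are in series they all carry the loop current I = V/R_total; the power in any one is I²R.
R_total = 18.0 + 3.90 + 24.9 = 46.80 Ω
I = V / R_total = 220 / 46.80 = 4.701 A
P_R_C = I² × R_C = (4.701)² × 24.9 = 550.2 W

550 W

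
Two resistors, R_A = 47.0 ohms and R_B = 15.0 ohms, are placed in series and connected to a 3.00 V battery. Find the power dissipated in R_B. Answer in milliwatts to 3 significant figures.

The current is common to all series resistors; compute it, then apply P = I²R for the target.
R_total = 47.0 + 15.0 = 62.00 Ω
I = V / R_total = 3.00 / 62.00 = 0.04839 A
P_R_B = I² × R_B = (0.04839)² × 15.0 = 0.03512 W

35.1 mW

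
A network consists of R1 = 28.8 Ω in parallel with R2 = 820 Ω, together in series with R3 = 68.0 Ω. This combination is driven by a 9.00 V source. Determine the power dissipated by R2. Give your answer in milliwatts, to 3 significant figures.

First find R_p for the parallel pair, then treat R_p + R3 as a series loop.
R_p = (28.8×820)/(28.8+820) = 27.82 Ω
R_total = R_p + 68.0 = 27.82 + 68.0 = 95.82 Ω
I = V / R_total = 9.00 / 95.82 = 0.09392 A
Voltage across the parallel pair: V_p = I × R_p = 0.09392 × 27.82 = 2.613 V
R2 sits across V_p; its power is V_p²/R.
P_R2 = (2.613)² / 820 = 0.008328 W

8.33 mW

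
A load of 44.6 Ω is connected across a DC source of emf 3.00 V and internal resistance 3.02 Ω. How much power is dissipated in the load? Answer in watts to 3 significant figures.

0.177 W

With r and R in series, I = ε/(r+R); the load dissipates I²R.
I = ε / (r + R) = 3.00 / (3.02 + 44.6) = 0.06300 A
P_load = I² R = (0.06300)² × 44.6 = 0.1770 W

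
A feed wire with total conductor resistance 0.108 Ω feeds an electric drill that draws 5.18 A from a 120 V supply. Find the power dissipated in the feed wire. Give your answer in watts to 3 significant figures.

The feed wire and load are in series, so the same current flows in both; the loss is I²R_line.
The feed wire carries the full 5.18 A.
P_line = I² R_line = (5.180)² × 0.108 = 2.898 W

2.90 W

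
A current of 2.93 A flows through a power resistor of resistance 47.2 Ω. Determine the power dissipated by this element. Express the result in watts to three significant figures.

405 W

Knowing I and R, the power is just I²R — no need to find V first.
P = (2.930 A)² × 47.2 Ω = 405.2 W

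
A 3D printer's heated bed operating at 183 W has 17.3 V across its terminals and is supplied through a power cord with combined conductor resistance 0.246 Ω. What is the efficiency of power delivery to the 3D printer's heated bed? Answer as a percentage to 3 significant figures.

I = P / V = 183 / 17.3 = 10.58 A through the power cord.
P_line = I² R_line = (10.58)² × 0.246 = 27.53 W
P_source = P_load + P_line = 183.0 + 27.53 = 210.5 W
η = P_load / P_source = 183.0 / 210.5 = 0.8693

86.9 %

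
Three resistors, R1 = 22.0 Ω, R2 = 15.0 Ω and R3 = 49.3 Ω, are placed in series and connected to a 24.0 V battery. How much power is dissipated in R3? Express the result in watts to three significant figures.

Since the resistors are in series they all carry the loop current I = V/R_total; the power in any one is I²R.
R_total = 22.0 + 15.0 + 49.3 = 86.30 Ω
I = V / R_total = 24.0 / 86.30 = 0.2781 A
P_R3 = I² × R3 = (0.2781)² × 49.3 = 3.813 W

3.81 W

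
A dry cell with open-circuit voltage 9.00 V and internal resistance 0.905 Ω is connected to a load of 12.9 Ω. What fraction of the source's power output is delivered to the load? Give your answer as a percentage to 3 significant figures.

93.4 %

Efficiency is P_load / P_total. With a series r and R sharing the same I, P = I²R for each, so η = R/(R+r).
η = R / (R + r) = 12.9 / (12.9 + 0.905) = 0.9344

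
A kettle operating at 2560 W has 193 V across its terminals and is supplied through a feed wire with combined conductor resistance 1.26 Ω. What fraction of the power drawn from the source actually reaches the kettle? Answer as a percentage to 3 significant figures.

I = P / V = 2560 / 193 = 13.26 A through the feed wire.
P_line = I² R_line = (13.26)² × 1.26 = 221.7 W
P_source = P_load + P_line = 2560 + 221.7 = 2782 W
η = P_load / P_source = 2560 / 2782 = 0.9203

92.0 %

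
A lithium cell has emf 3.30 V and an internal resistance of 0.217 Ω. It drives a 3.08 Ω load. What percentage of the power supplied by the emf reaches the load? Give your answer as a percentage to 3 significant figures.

η = P_load/(P_load+P_int) = I²R/(I²R+I²r) = R/(R+r) — the I² cancels for series elements.
η = R / (R + r) = 3.08 / (3.08 + 0.217) = 0.9342

93.4 %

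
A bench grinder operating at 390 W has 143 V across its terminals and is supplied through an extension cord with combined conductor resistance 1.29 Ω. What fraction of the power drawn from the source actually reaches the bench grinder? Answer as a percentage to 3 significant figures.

I = P / V = 390 / 143 = 2.727 A through the extension cord.
P_line = I² R_line = (2.727)² × 1.29 = 9.595 W
P_source = P_load + P_line = 390.0 + 9.595 = 399.6 W
η = P_load / P_source = 390.0 / 399.6 = 0.9760

97.6 %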